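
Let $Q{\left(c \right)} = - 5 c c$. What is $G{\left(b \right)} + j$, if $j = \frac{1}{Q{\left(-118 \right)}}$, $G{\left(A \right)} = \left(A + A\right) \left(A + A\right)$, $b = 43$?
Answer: $\frac{514909519}{69620} \approx 7396.0$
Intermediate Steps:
$Q{\left(c \right)} = - 5 c^{2}$
$G{\left(A \right)} = 4 A^{2}$ ($G{\left(A \right)} = 2 A 2 A = 4 A^{2}$)
$j = - \frac{1}{69620}$ ($j = \frac{1}{\left(-5\right) \left(-118\right)^{2}} = \frac{1}{\left(-5\right) 13924} = \frac{1}{-69620} = - \frac{1}{69620} \approx -1.4364 \cdot 10^{-5}$)
$G{\left(b \right)} + j = 4 \cdot 43^{2} - \frac{1}{69620} = 4 \cdot 1849 - \frac{1}{69620} = 7396 - \frac{1}{69620} = \frac{514909519}{69620}$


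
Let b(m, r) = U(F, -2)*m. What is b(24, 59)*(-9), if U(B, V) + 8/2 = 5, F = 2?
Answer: -216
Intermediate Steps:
U(B, V) = 1 (U(B, V) = -4 + 5 = 1)
b(m, r) = m (b(m, r) = 1*m = m)
b(24, 59)*(-9) = 24*(-9) = -216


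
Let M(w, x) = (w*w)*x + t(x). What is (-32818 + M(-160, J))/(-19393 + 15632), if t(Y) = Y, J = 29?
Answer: -709611/3761 ≈ -188.68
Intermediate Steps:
M(w, x) = x + x*w² (M(w, x) = (w*w)*x + x = w²*x + x = x*w² + x = x + x*w²)
(-32818 + M(-160, J))/(-19393 + 15632) = (-32818 + 29*(1 + (-160)²))/(-19393 + 15632) = (-32818 + 29*(1 + 25600))/(-3761) = (-32818 + 29*25601)*(-1/3761) = (-32818 + 742429)*(-1/3761) = 709611*(-1/3761) = -709611/3761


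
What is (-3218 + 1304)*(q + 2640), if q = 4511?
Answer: -13687014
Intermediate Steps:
(-3218 + 1304)*(q + 2640) = (-3218 + 1304)*(4511 + 2640) = -1914*7151 = -13687014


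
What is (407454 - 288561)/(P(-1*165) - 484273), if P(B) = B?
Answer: -118893/484438 ≈ -0.24542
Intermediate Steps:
(407454 - 288561)/(P(-1*165) - 484273) = (407454 - 288561)/(-1*165 - 484273) = 118893/(-165 - 484273) = 118893/(-484438) = 118893*(-1/484438) = -118893/484438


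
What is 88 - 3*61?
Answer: -95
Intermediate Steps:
88 - 3*61 = 88 - 1*183 = 88 - 183 = -95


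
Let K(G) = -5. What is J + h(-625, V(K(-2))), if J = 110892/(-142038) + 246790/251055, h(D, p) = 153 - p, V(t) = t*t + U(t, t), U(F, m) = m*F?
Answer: 40890295847/396215001 ≈ 103.20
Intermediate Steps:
U(F, m) = F*m
V(t) = 2*t² (V(t) = t*t + t*t = t² + t² = 2*t²)
J = 80150744/396215001 (J = 110892*(-1/142038) + 246790*(1/251055) = -18482/23673 + 49358/50211 = 80150744/396215001 ≈ 0.20229)
J + h(-625, V(K(-2))) = 80150744/396215001 + (153 - 2*(-5)²) = 80150744/396215001 + (153 - 2*25) = 80150744/396215001 + (153 - 1*50) = 80150744/396215001 + (153 - 50) = 80150744/396215001 + 103 = 40890295847/396215001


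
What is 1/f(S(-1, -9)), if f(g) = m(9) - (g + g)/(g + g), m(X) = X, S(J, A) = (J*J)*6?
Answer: ⅛ ≈ 0.12500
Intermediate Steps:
S(J, A) = 6*J² (S(J, A) = J²*6 = 6*J²)
f(g) = 8 (f(g) = 9 - (g + g)/(g + g) = 9 - 2*g/(2*g) = 9 - 2*g*1/(2*g) = 9 - 1*1 = 9 - 1 = 8)
1/f(S(-1, -9)) = 1/8 = ⅛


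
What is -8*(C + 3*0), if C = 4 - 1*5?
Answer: 8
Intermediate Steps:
C = -1 (C = 4 - 5 = -1)
-8*(C + 3*0) = -8*(-1 + 3*0) = -8*(-1 + 0) = -8*(-1) = 8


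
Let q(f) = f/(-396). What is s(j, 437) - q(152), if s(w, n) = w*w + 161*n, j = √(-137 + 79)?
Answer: 6959639/99 ≈ 70299.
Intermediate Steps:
j = I*√58 (j = √(-58) = I*√58 ≈ 7.6158*I)
s(w, n) = w² + 161*n
q(f) = -f/396 (q(f) = f*(-1/396) = -f/396)
s(j, 437) - q(152) = ((I*√58)² + 161*437) - (-1)*152/396 = (-58 + 70357) - 1*(-38/99) = 70299 + 38/99 = 6959639/99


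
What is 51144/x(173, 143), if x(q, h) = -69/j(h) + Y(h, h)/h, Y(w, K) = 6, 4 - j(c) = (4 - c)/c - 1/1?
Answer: -2081935856/468619 ≈ -4442.7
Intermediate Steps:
j(c) = 5 - (4 - c)/c (j(c) = 4 - ((4 - c)/c - 1/1) = 4 - ((4 - c)/c - 1*1) = 4 - ((4 - c)/c - 1) = 4 - (-1 + (4 - c)/c) = 4 + (1 - (4 - c)/c) = 5 - (4 - c)/c)
x(q, h) = -69/(6 - 4/h) + 6/h
51144/x(173, 143) = 51144/(-69/(6 - 4/143) + 6/143) = 51144/(-69/854/143 + 6/143) = 51144/(-69*143/854 + 6/143) = 51144/(-9867/854 + 6/143) = 51144/(-1405857/122122) = 51144*(-122122/1405857) = -2081935856/468619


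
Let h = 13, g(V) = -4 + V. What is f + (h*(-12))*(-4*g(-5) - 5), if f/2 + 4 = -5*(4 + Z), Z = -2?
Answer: -4864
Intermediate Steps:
f = -28 (f = -8 + 2*(-5*(4 - 2)) = -8 + 2*(-5*2) = -8 + 2*(-10) = -8 - 20 = -28)
f + (h*(-12))*(-4*g(-5) - 5) = -28 + (13*(-12))*(-4*(-4 - 5) - 5) = -28 - 156*(-4*(-9) - 5) = -28 - 156*(36 - 5) = -28 - 156*31 = -28 - 4836 = -4864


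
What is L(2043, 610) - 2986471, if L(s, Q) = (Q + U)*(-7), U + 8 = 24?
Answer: -2990853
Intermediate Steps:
U = 16 (U = -8 + 24 = 16)
L(s, Q) = -112 - 7*Q (L(s, Q) = (Q + 16)*(-7) = (16 + Q)*(-7) = -112 - 7*Q)
L(2043, 610) - 2986471 = (-112 - 7*610) - 2986471 = (-112 - 4270) - 2986471 = -4382 - 2986471 = -2990853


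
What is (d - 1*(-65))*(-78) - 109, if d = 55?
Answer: -9469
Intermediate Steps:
(d - 1*(-65))*(-78) - 109 = (55 - 1*(-65))*(-78) - 109 = (55 + 65)*(-78) - 109 = 120*(-78) - 109 = -9360 - 109 = -9469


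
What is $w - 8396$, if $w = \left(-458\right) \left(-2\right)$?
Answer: $-7480$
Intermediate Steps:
$w = 916$
$w - 8396 = 916 - 8396 = -7480$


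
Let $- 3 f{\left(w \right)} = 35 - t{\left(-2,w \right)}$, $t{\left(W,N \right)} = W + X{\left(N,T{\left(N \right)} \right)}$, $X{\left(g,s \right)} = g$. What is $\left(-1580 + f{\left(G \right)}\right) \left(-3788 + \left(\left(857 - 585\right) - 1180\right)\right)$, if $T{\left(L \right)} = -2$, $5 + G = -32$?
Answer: $\frac{22606544}{3} \approx 7.5355 \cdot 10^{6}$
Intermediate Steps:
$G = -37$ ($G = -5 - 32 = -37$)
$t{\left(W,N \right)} = N + W$ ($t{\left(W,N \right)} = W + N = N + W$)
$f{\left(w \right)} = - \frac{37}{3} + \frac{w}{3}$ ($f{\left(w \right)} = - \frac{35 - \left(w - 2\right)}{3} = - \frac{35 - \left(-2 + w\right)}{3} = - \frac{37 - w}{3} = - \frac{37}{3} + \frac{w}{3}$)
$\left(-1580 + f{\left(G \right)}\right) \left(-3788 + \left(\left(857 - 585\right) - 1180\right)\right) = \left(-1580 + \left(- \frac{37}{3} + \frac{1}{3} \left(-37\right)\right)\right) \left(-3788 + \left(\left(857 - 585\right) - 1180\right)\right) = \left(-1580 - \frac{74}{3}\right) \left(-3788 + \left(272 - 1180\right)\right) = \left(-1580 - \frac{74}{3}\right) \left(-3788 - 908\right) = \left(- \frac{4814}{3}\right) \left(-4696\right) = \frac{22606544}{3}$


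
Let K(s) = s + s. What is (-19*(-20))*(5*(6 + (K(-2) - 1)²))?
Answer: 58900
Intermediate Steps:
K(s) = 2*s
(-19*(-20))*(5*(6 + (K(-2) - 1)²)) = (-19*(-20))*(5*(6 + (2*(-2) - 1)²)) = 380*(5*(6 + (-4 - 1)²)) = 380*(5*(6 + (-5)²)) = 380*(5*(6 + 25)) = 380*(5*31) = 380*155 = 58900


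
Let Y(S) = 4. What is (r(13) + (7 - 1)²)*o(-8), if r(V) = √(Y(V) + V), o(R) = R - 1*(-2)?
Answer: -216 - 6*√17 ≈ -240.74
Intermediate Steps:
o(R) = 2 + R (o(R) = R + 2 = 2 + R)
r(V) = √(4 + V)
(r(13) + (7 - 1)²)*o(-8) = (√(4 + 13) + (7 - 1)²)*(2 - 8) = (√17 + 6²)*(-6) = (√17 + 36)*(-6) = (36 + √17)*(-6) = -216 - 6*√17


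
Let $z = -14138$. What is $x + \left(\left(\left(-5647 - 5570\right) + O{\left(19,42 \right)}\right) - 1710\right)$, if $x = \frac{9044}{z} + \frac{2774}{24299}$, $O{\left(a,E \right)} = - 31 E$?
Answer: $- \frac{2444200350171}{171769631} \approx -14230.0$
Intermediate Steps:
$x = - \frac{90270672}{171769631}$ ($x = \frac{9044}{-14138} + \frac{2774}{24299} = 9044 \left(- \frac{1}{14138}\right) + 2774 \cdot \frac{1}{24299} = - \frac{4522}{7069} + \frac{2774}{24299} = - \frac{90270672}{171769631} \approx -0.52553$)
$x + \left(\left(\left(-5647 - 5570\right) + O{\left(19,42 \right)}\right) - 1710\right) = - \frac{90270672}{171769631} - 14229 = - \frac{2444200350171}{171769631}$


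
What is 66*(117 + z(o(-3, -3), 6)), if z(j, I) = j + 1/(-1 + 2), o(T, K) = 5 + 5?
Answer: 8448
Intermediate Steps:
o(T, K) = 10
z(j, I) = 1 + j (z(j, I) = j + 1/1 = j + 1 = 1 + j)
66*(117 + z(o(-3, -3), 6)) = 66*(117 + (1 + 10)) = 66*(117 + 11) = 66*128 = 8448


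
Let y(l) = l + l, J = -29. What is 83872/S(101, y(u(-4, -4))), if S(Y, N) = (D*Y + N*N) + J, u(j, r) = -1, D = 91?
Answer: 41936/4583 ≈ 9.1503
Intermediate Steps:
y(l) = 2*l
S(Y, N) = -29 + N**2 + 91*Y (S(Y, N) = (91*Y + N*N) - 29 = (91*Y + N**2) - 29 = (N**2 + 91*Y) - 29 = -29 + N**2 + 91*Y)
83872/S(101, y(u(-4, -4))) = 83872/(-29 + (2*(-1))**2 + 91*101) = 83872/(-29 + (-2)**2 + 9191) = 83872/(-29 + 4 + 9191) = 83872/9166 = 83872*(1/9166) = 41936/4583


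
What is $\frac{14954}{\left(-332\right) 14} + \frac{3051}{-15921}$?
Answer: $- \frac{14014649}{4111156} \approx -3.4089$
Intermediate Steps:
$\frac{14954}{\left(-332\right) 14} + \frac{3051}{-15921} = \frac{14954}{-4648} + 3051 \left(- \frac{1}{15921}\right) = 14954 \left(- \frac{1}{4648}\right) - \frac{339}{1769} = - \frac{7477}{2324} - \frac{339}{1769} = - \frac{14014649}{4111156}$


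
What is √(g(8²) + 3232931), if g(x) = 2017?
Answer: 2*√808737 ≈ 1798.6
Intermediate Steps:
√(g(8²) + 3232931) = √(2017 + 3232931) = √3234948 = 2*√808737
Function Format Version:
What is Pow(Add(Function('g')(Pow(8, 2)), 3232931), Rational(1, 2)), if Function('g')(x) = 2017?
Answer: Mul(2, Pow(808737, Rational(1, 2))) ≈ 1798.6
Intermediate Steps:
Pow(Add(Function('g')(Pow(8, 2)), 3232931), Rational(1, 2)) = Pow(Add(2017, 3232931), Rational(1, 2)) = Pow(3234948, Rational(1, 2)) = Mul(2, Pow(808737, Rational(1, 2)))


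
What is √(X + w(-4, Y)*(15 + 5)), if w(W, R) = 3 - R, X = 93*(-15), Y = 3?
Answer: 3*I*√155 ≈ 37.35*I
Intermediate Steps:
X = -1395
√(X + w(-4, Y)*(15 + 5)) = √(-1395 + (3 - 1*3)*(15 + 5)) = √(-1395 + (3 - 3)*20) = √(-1395 + 0*20) = √(-1395 + 0) = √(-1395) = 3*I*√155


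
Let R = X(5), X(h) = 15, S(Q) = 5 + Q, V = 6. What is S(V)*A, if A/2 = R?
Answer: 330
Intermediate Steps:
R = 15
A = 30 (A = 2*15 = 30)
S(V)*A = (5 + 6)*30 = 11*30 = 330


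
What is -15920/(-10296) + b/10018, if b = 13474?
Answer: 18638429/6446583 ≈ 2.8912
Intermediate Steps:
-15920/(-10296) + b/10018 = -15920/(-10296) + 13474/10018 = -15920*(-1/10296) + 13474*(1/10018) = 1990/1287 + 6737/5009 = 18638429/6446583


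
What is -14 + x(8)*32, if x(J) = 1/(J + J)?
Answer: -12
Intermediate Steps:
x(J) = 1/(2*J)
-14 + x(8)*32 = -14 + ((½)/8)*32 = -14 + ((½)*(⅛))*32 = -14 + (1/16)*32 = -14 + 2 = -12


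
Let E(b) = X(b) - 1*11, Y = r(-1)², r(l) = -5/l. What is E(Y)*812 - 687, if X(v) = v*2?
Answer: 30981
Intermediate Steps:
X(v) = 2*v
Y = 25 (Y = (-5/(-1))² = (-5*(-1))² = 5² = 25)
E(b) = -11 + 2*b (E(b) = 2*b - 1*11 = 2*b - 11 = -11 + 2*b)
E(Y)*812 - 687 = (-11 + 2*25)*812 - 687 = (-11 + 50)*812 - 687 = 39*812 - 687 = 31668 - 687 = 30981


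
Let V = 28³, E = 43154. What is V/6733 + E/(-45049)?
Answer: 698359766/303314917 ≈ 2.3024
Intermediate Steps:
V = 21952
V/6733 + E/(-45049) = 21952/6733 + 43154/(-45049) = 21952*(1/6733) + 43154*(-1/45049) = 21952/6733 - 43154/45049 = 698359766/303314917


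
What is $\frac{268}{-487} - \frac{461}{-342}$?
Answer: $\frac{132851}{166554} \approx 0.79765$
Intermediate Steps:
$\frac{268}{-487} - \frac{461}{-342} = 268 \left(- \frac{1}{487}\right) - - \frac{461}{342} = - \frac{268}{487} + \frac{461}{342} = \frac{132851}{166554}$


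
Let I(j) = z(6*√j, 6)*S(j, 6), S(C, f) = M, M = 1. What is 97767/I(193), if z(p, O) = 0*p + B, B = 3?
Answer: 32589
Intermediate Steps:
S(C, f) = 1
z(p, O) = 3 (z(p, O) = 0*p + 3 = 0 + 3 = 3)
I(j) = 3 (I(j) = 3*1 = 3)
97767/I(193) = 97767/3 = 97767*(⅓) = 32589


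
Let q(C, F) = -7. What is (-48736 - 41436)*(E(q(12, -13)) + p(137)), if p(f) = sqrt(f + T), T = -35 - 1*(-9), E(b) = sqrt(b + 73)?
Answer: -90172*sqrt(66) - 90172*sqrt(111) ≈ -1.6826e+6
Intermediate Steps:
E(b) = sqrt(73 + b)
T = -26 (T = -35 + 9 = -26)
p(f) = sqrt(-26 + f) (p(f) = sqrt(f - 26) = sqrt(-26 + f))
(-48736 - 41436)*(E(q(12, -13)) + p(137)) = (-48736 - 41436)*(sqrt(73 - 7) + sqrt(-26 + 137)) = -90172*(sqrt(66) + sqrt(111)) = -90172*sqrt(66) - 90172*sqrt(111)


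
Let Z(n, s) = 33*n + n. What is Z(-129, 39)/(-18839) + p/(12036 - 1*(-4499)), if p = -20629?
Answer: -316107221/311502865 ≈ -1.0148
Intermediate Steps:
Z(n, s) = 34*n
Z(-129, 39)/(-18839) + p/(12036 - 1*(-4499)) = (34*(-129))/(-18839) - 20629/(12036 - 1*(-4499)) = -4386*(-1/18839) - 20629/(12036 + 4499) = 4386/18839 - 20629/16535 = -316107221/311502865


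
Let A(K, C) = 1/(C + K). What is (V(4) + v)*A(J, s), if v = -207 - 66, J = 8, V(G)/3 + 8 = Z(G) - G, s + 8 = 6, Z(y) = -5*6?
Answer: -133/2 ≈ -66.500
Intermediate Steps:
Z(y) = -30
s = -2 (s = -8 + 6 = -2)
V(G) = -114 - 3*G (V(G) = -24 + 3*(-30 - G) = -24 + (-90 - 3*G) = -114 - 3*G)
v = -273
(V(4) + v)*A(J, s) = ((-114 - 3*4) - 273)/(-2 + 8) = ((-114 - 12) - 273)/6 = (-126 - 273)*(1/6) = -399*1/6 = -133/2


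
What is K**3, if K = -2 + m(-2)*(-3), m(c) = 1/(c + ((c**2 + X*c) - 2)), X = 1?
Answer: -1/8 ≈ -0.12500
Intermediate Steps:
m(c) = 1/(-2 + c**2 + 2*c) (m(c) = 1/(c + ((c**2 + 1*c) - 2)) = 1/(c + ((c**2 + c) - 2)) = 1/(c + ((c + c**2) - 2)) = 1/(c + (-2 + c + c**2)) = 1/(-2 + c**2 + 2*c))
K = -1/2 (K = -2 - 3/(-2 + (-2)**2 + 2*(-2)) = -2 - 3/(-2 + 4 - 4) = -2 - 3/(-2) = -2 - 1/2*(-3) = -2 + 3/2 = -1/2 ≈ -0.50000)
K**3 = (-1/2)**3 = -1/8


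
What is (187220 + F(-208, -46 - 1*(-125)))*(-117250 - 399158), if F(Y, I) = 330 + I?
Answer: -96893116632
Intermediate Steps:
(187220 + F(-208, -46 - 1*(-125)))*(-117250 - 399158) = (187220 + (330 + (-46 - 1*(-125))))*(-117250 - 399158) = (187220 + (330 + (-46 + 125)))*(-516408) = (187220 + (330 + 79))*(-516408) = (187220 + 409)*(-516408) = 187629*(-516408) = -96893116632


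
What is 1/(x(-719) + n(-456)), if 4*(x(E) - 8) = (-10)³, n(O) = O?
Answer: -1/698 ≈ -0.0014327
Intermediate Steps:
x(E) = -242 (x(E) = 8 + (¼)*(-10)³ = 8 + (¼)*(-1000) = 8 - 250 = -242)
1/(x(-719) + n(-456)) = 1/(-242 - 456) = 1/(-698) = -1/698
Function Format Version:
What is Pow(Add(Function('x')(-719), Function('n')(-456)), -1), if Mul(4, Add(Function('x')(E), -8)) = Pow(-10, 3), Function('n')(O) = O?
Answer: Rational(-1, 698) ≈ -0.0014327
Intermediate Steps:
Function('x')(E) = -242 (Function('x')(E) = Add(8, Mul(Rational(1, 4), Pow(-10, 3))) = Add(8, Mul(Rational(1, 4), -1000)) = Add(8, -250) = -242)
Pow(Add(Function('x')(-719), Function('n')(-456)), -1) = Pow(Add(-242, -456), -1) = Pow(-698, -1) = Rational(-1, 698)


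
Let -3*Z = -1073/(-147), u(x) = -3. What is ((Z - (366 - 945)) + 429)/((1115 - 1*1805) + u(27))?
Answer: -443455/305613 ≈ -1.4510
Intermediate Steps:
Z = -1073/441 (Z = -(-1073)/(3*(-147)) = -(-1073)*(-1)/(3*147) = -1/3*1073/147 = -1073/441 ≈ -2.4331)
((Z - (366 - 945)) + 429)/((1115 - 1*1805) + u(27)) = ((-1073/441 - (366 - 945)) + 429)/((1115 - 1*1805) - 3) = ((-1073/441 - 1*(-579)) + 429)/((1115 - 1805) - 3) = ((-1073/441 + 579) + 429)/(-690 - 3) = (254266/441 + 429)/(-693) = (443455/441)*(-1/693) = -443455/305613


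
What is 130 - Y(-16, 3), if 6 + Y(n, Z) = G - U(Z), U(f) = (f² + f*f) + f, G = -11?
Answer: 168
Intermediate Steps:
U(f) = f + 2*f² (U(f) = (f² + f²) + f = 2*f² + f = f + 2*f²)
Y(n, Z) = -17 - Z*(1 + 2*Z) (Y(n, Z) = -6 + (-11 - Z*(1 + 2*Z)) = -17 - Z*(1 + 2*Z))
130 - Y(-16, 3) = 130 - (-17 - 1*3*(1 + 2*3)) = 130 - (-17 - 1*3*(1 + 6)) = 130 - (-17 - 1*3*7) = 130 - (-17 - 21) = 130 - 1*(-38) = 130 + 38 = 168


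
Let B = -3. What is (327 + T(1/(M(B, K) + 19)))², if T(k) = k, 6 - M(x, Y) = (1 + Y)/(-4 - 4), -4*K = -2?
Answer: 17370449209/162409 ≈ 1.0696e+5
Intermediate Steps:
K = ½ (K = -¼*(-2) = ½ ≈ 0.50000)
M(x, Y) = 49/8 + Y/8 (M(x, Y) = 6 - (1 + Y)/(-4 - 4) = 6 - (1 + Y)/(-8) = 6 - (1 + Y)*(-1)/8 = 6 - (-⅛ - Y/8) = 6 + (⅛ + Y/8) = 49/8 + Y/8)
(327 + T(1/(M(B, K) + 19)))² = (327 + 1/((49/8 + (⅛)*(½)) + 19))² = (327 + 1/((49/8 + 1/16) + 19))² = (327 + 1/(99/16 + 19))² = (327 + 1/(403/16))² = (327 + 16/403)² = (131797/403)² = 17370449209/162409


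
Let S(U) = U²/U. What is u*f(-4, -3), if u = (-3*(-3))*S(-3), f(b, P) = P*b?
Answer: -324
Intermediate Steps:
S(U) = U
u = -27 (u = -3*(-3)*(-3) = 9*(-3) = -27)
u*f(-4, -3) = -(-81)*(-4) = -27*12 = -324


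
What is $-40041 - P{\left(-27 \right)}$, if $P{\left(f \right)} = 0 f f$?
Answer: $-40041$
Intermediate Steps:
$P{\left(f \right)} = 0$ ($P{\left(f \right)} = 0 f = 0$)
$-40041 - P{\left(-27 \right)} = -40041 - 0 = -40041 + 0 = -40041$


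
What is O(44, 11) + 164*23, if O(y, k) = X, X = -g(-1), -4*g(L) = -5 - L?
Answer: 3771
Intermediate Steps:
g(L) = 5/4 + L/4 (g(L) = -(-5 - L)/4 = 5/4 + L/4)
X = -1 (X = -(5/4 + (¼)*(-1)) = -(5/4 - ¼) = -1*1 = -1)
O(y, k) = -1
O(44, 11) + 164*23 = -1 + 164*23 = -1 + 3772 = 3771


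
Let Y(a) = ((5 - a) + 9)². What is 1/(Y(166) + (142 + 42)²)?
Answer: 1/56960 ≈ 1.7556e-5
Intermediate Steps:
Y(a) = (14 - a)²
1/(Y(166) + (142 + 42)²) = 1/((-14 + 166)² + (142 + 42)²) = 1/(152² + 184²) = 1/(23104 + 33856) = 1/56960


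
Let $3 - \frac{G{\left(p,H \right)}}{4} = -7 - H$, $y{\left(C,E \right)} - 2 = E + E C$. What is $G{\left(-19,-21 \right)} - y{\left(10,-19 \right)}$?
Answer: $163$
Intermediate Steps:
$y{\left(C,E \right)} = 2 + E + C E$ ($y{\left(C,E \right)} = 2 + \left(E + E C\right) = 2 + \left(E + C E\right) = 2 + E + C E$)
$G{\left(p,H \right)} = 40 + 4 H$ ($G{\left(p,H \right)} = 12 - 4 \left(-7 - H\right) = 12 + \left(28 + 4 H\right) = 40 + 4 H$)
$G{\left(-19,-21 \right)} - y{\left(10,-19 \right)} = \left(40 + 4 \left(-21\right)\right) - \left(2 - 19 + 10 \left(-19\right)\right) = \left(40 - 84\right) - \left(2 - 19 - 190\right) = -44 - -207 = -44 + 207 = 163$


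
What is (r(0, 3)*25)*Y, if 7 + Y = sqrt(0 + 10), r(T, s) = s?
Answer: -525 + 75*sqrt(10) ≈ -287.83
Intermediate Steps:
Y = -7 + sqrt(10) (Y = -7 + sqrt(0 + 10) = -7 + sqrt(10) ≈ -3.8377)
(r(0, 3)*25)*Y = (3*25)*(-7 + sqrt(10)) = 75*(-7 + sqrt(10)) = -525 + 75*sqrt(10)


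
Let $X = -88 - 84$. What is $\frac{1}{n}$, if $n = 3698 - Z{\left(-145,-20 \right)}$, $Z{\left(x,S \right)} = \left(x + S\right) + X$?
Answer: $\frac{1}{4035} \approx 0.00024783$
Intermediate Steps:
$X = -172$
$Z{\left(x,S \right)} = -172 + S + x$ ($Z{\left(x,S \right)} = \left(x + S\right) - 172 = \left(S + x\right) - 172 = -172 + S + x$)
$n = 4035$ ($n = 3698 - \left(-172 - 20 - 145\right) = 3698 - -337 = 3698 + 337 = 4035$)
$\frac{1}{n} = \frac{1}{4035}$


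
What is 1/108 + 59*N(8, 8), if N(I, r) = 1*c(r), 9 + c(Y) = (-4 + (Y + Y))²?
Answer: 860221/108 ≈ 7965.0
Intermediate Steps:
c(Y) = -9 + (-4 + 2*Y)² (c(Y) = -9 + (-4 + (Y + Y))² = -9 + (-4 + 2*Y)²)
N(I, r) = -9 + 4*(-2 + r)² (N(I, r) = 1*(-9 + 4*(-2 + r)²) = -9 + 4*(-2 + r)²)
1/108 + 59*N(8, 8) = 1/108 + 59*(-9 + 4*(-2 + 8)²) = 1/108 + 59*(-9 + 4*6²) = 1/108 + 59*(-9 + 4*36) = 1/108 + 59*(-9 + 144) = 1/108 + 59*135 = 1/108 + 7965 = 860221/108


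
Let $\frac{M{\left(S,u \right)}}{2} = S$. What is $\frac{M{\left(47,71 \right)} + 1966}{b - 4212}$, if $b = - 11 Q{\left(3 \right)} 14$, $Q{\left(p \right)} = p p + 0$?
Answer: $- \frac{1030}{2799} \approx -0.36799$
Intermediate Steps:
$Q{\left(p \right)} = p^{2}$ ($Q{\left(p \right)} = p^{2} + 0 = p^{2}$)
$M{\left(S,u \right)} = 2 S$
$b = -1386$ ($b = - 11 \cdot 3^{2} \cdot 14 = \left(-11\right) 9 \cdot 14 = \left(-99\right) 14 = -1386$)
$\frac{M{\left(47,71 \right)} + 1966}{b - 4212} = \frac{2 \cdot 47 + 1966}{-1386 - 4212} = \frac{94 + 1966}{-5598} = 2060 \left(- \frac{1}{5598}\right) = - \frac{1030}{2799}$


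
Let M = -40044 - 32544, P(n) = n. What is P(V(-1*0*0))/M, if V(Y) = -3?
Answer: 1/24196 ≈ 4.1329e-5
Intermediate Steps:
M = -72588
P(V(-1*0*0))/M = -3/(-72588) = -3*(-1/72588) = 1/24196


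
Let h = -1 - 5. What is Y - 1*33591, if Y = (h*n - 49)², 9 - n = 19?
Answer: -33470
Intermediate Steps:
h = -6
n = -10 (n = 9 - 1*19 = 9 - 19 = -10)
Y = 121 (Y = (-6*(-10) - 49)² = (60 - 49)² = 11² = 121)
Y - 1*33591 = 121 - 1*33591 = 121 - 33591 = -33470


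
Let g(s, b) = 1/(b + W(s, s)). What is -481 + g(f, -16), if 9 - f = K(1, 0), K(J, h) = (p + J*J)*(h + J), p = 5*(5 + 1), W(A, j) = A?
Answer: -18279/38 ≈ -481.03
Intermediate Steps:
p = 30 (p = 5*6 = 30)
K(J, h) = (30 + J²)*(J + h) (K(J, h) = (30 + J*J)*(h + J) = (30 + J²)*(J + h))
f = -22 (f = 9 - (1³ + 30*1 + 30*0 + 0*1²) = 9 - (1 + 30 + 0 + 0*1) = 9 - (1 + 30 + 0 + 0) = 9 - 1*31 = 9 - 31 = -22)
g(s, b) = 1/(b + s)
-481 + g(f, -16) = -481 + 1/(-16 - 22) = -481 + 1/(-38) = -481 - 1/38 = -18279/38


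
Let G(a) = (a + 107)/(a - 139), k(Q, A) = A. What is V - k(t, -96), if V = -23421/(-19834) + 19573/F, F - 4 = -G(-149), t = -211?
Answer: 2432523/470 ≈ 5175.6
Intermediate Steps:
G(a) = (107 + a)/(-139 + a)
F = 185/48 (F = 4 - (107 - 149)/(-139 - 149) = 4 - (-42)/(-288) = 4 - (-1)*(-42)/288 = 4 - 1*7/48 = 4 - 7/48 = 185/48 ≈ 3.8542)
V = 2387403/470 (V = -23421/(-19834) + 19573/(185/48) = -23421*(-1/19834) + 19573*(48/185) = 111/94 + 25392/5 = 2387403/470 ≈ 5079.6)
V - k(t, -96) = 2387403/470 - 1*(-96) = 2387403/470 + 96 = 2432523/470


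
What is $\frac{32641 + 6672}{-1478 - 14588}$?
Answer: $- \frac{39313}{16066} \approx -2.447$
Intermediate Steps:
$\frac{32641 + 6672}{-1478 - 14588} = \frac{39313}{-16066} = 39313 \left(- \frac{1}{16066}\right) = - \frac{39313}{16066}$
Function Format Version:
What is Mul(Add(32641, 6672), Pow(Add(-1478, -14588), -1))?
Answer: Rational(-39313, 16066) ≈ -2.4470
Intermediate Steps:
Mul(Add(32641, 6672), Pow(Add(-1478, -14588), -1)) = Mul(39313, Pow(-16066, -1)) = Mul(39313, Rational(-1, 16066)) = Rational(-39313, 16066)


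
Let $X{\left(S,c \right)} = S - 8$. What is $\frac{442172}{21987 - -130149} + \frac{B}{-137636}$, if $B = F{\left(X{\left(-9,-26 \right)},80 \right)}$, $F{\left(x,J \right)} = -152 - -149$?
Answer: $\frac{7607405225}{2617423812} \approx 2.9064$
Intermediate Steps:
$X{\left(S,c \right)} = -8 + S$
$F{\left(x,J \right)} = -3$ ($F{\left(x,J \right)} = -152 + 149 = -3$)
$B = -3$
$\frac{442172}{21987 - -130149} + \frac{B}{-137636} = \frac{442172}{21987 - -130149} - \frac{3}{-137636} = \frac{442172}{21987 + 130149} - - \frac{3}{137636} = \frac{442172}{152136} + \frac{3}{137636} = 442172 \cdot \frac{1}{152136} + \frac{3}{137636} = \frac{110543}{38034} + \frac{3}{137636} = \frac{7607405225}{2617423812}$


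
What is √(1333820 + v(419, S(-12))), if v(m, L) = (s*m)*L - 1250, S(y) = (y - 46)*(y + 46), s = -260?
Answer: 5*√8646490 ≈ 14702.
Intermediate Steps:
S(y) = (-46 + y)*(46 + y)
v(m, L) = -1250 - 260*L*m (v(m, L) = (-260*m)*L - 1250 = -260*L*m - 1250 = -1250 - 260*L*m)
√(1333820 + v(419, S(-12))) = √(1333820 + (-1250 - 260*(-2116 + (-12)²)*419)) = √(1333820 + (-1250 - 260*(-2116 + 144)*419)) = √(1333820 + (-1250 - 260*(-1972)*419)) = √(1333820 + (-1250 + 214829680)) = √(1333820 + 214828430) = √216162250 = 5*√8646490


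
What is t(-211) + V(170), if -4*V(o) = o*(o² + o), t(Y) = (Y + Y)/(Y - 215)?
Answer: -263155964/213 ≈ -1.2355e+6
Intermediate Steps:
t(Y) = 2*Y/(-215 + Y) (t(Y) = (2*Y)/(-215 + Y) = 2*Y/(-215 + Y))
V(o) = -o*(o + o²)/4 (V(o) = -o*(o² + o)/4 = -o*(o + o²)/4)
t(-211) + V(170) = 2*(-211)/(-215 - 211) + (¼)*170²*(-1 - 1*170) = 2*(-211)/(-426) + (¼)*28900*(-1 - 170) = 2*(-211)*(-1/426) + (¼)*28900*(-171) = 211/213 - 1235475 = -263155964/213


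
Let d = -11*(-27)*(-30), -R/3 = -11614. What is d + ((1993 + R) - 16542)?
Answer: 11383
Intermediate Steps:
R = 34842 (R = -3*(-11614) = 34842)
d = -8910 (d = 297*(-30) = -8910)
d + ((1993 + R) - 16542) = -8910 + ((1993 + 34842) - 16542) = -8910 + (36835 - 16542) = -8910 + 20293 = 11383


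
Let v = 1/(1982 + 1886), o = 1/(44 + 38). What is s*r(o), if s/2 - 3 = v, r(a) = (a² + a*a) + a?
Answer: 243705/3251054 ≈ 0.074962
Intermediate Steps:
o = 1/82 ≈ 0.012195
r(a) = a + 2*a² (r(a) = (a² + a²) + a = 2*a² + a = a + 2*a²)
v = 1/3868 ≈ 0.00025853
s = 11605/1934 (s = 6 + 2*(1/3868) = 6 + 1/1934 = 11605/1934 ≈ 6.0005)
s*r(o) = 11605*((1 + 2*(1/82))/82)/1934 = 11605*((1 + 1/41)/82)/1934 = 11605*((1/82)*(42/41))/1934 = (11605/1934)*(21/1681) = 243705/3251054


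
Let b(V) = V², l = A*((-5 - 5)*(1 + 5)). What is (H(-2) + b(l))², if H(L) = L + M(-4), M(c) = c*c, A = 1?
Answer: 13060996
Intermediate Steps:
M(c) = c²
H(L) = 16 + L (H(L) = L + (-4)² = L + 16 = 16 + L)
l = -60 (l = 1*((-5 - 5)*(1 + 5)) = 1*(-10*6) = 1*(-60) = -60)
(H(-2) + b(l))² = ((16 - 2) + (-60)²)² = (14 + 3600)² = 3614² = 13060996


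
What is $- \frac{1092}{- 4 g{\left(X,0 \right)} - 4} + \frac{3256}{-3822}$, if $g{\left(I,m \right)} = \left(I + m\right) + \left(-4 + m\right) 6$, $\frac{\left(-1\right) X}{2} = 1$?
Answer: $- \frac{562403}{47775} \approx -11.772$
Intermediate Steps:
$X = -2$ ($X = \left(-2\right) 1 = -2$)
$g{\left(I,m \right)} = -24 + I + 7 m$ ($g{\left(I,m \right)} = \left(I + m\right) + \left(-24 + 6 m\right) = -24 + I + 7 m$)
$- \frac{1092}{- 4 g{\left(X,0 \right)} - 4} + \frac{3256}{-3822} = - \frac{1092}{- 4 \left(-24 - 2 + 7 \cdot 0\right) - 4} + \frac{3256}{-3822} = - \frac{1092}{- 4 \left(-24 - 2 + 0\right) - 4} + 3256 \left(- \frac{1}{3822}\right) = - \frac{1092}{\left(-4\right) \left(-26\right) - 4} - \frac{1628}{1911} = - \frac{1092}{104 - 4} - \frac{1628}{1911} = - \frac{1092}{100} - \frac{1628}{1911} = \left(-1092\right) \frac{1}{100} - \frac{1628}{1911} = - \frac{273}{25} - \frac{1628}{1911} = - \frac{562403}{47775}$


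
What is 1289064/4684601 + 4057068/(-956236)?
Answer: -4443273851691/1119896030459 ≈ -3.9676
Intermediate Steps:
1289064/4684601 + 4057068/(-956236) = 1289064*(1/4684601) + 4057068*(-1/956236) = 1289064/4684601 - 1014267/239059 = -4443273851691/1119896030459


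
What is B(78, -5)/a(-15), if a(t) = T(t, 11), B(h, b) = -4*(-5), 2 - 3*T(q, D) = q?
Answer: 60/17 ≈ 3.5294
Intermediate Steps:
T(q, D) = ⅔ - q/3
B(h, b) = 20
a(t) = ⅔ - t/3
B(78, -5)/a(-15) = 20/(⅔ - ⅓*(-15)) = 20/(⅔ + 5) = 20/(17/3) = 20*(3/17) = 60/17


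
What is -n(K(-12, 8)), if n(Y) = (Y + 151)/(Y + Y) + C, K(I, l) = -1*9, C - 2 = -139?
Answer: 1304/9 ≈ 144.89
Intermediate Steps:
C = -137 (C = 2 - 139 = -137)
K(I, l) = -9
n(Y) = -137 + (151 + Y)/(2*Y) (n(Y) = (Y + 151)/(Y + Y) - 137 = (151 + Y)/((2*Y)) - 137 = (151 + Y)*(1/(2*Y)) - 137 = (151 + Y)/(2*Y) - 137 = -137 + (151 + Y)/(2*Y))
-n(K(-12, 8)) = -(151 - 273*(-9))/(2*(-9)) = -(-1)*(151 + 2457)/(2*9) = -(-1)*2608/(2*9) = -1*(-1304/9) = 1304/9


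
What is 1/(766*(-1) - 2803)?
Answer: -1/3569 ≈ -0.00028019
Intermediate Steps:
1/(766*(-1) - 2803) = 1/(-766 - 2803) = 1/(-3569) = -1/3569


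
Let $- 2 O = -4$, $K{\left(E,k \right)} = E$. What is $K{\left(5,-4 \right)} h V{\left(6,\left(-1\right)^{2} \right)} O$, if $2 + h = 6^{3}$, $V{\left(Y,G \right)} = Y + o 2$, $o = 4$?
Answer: $29960$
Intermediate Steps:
$O = 2$ ($O = \left(- \frac{1}{2}\right) \left(-4\right) = 2$)
$V{\left(Y,G \right)} = 8 + Y$ ($V{\left(Y,G \right)} = Y + 4 \cdot 2 = Y + 8 = 8 + Y$)
$h = 214$ ($h = -2 + 6^{3} = -2 + 216 = 214$)
$K{\left(5,-4 \right)} h V{\left(6,\left(-1\right)^{2} \right)} O = 5 \cdot 214 \left(8 + 6\right) 2 = 1070 \cdot 14 \cdot 2 = 14980 \cdot 2 = 29960$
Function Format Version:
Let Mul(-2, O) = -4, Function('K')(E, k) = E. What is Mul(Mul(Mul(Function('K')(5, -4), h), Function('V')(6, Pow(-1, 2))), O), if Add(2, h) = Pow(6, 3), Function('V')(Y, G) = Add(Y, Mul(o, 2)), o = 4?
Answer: 29960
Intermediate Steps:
O = 2 (O = Mul(Rational(-1, 2), -4) = 2)
Function('V')(Y, G) = Add(8, Y) (Function('V')(Y, G) = Add(Y, Mul(4, 2)) = Add(Y, 8) = Add(8, Y))
h = 214 (h = Add(-2, Pow(6, 3)) = Add(-2, 216) = 214)
Mul(Mul(Mul(Function('K')(5, -4), h), Function('V')(6, Pow(-1, 2))), O) = Mul(Mul(Mul(5, 214), Add(8, 6)), 2) = Mul(Mul(1070, 14), 2) = Mul(14980, 2) = 29960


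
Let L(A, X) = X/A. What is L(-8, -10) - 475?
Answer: -1895/4 ≈ -473.75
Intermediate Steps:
L(-8, -10) - 475 = -10/(-8) - 475 = -10*(-⅛) - 475 = 5/4 - 475 = -1895/4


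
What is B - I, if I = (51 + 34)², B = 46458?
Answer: 39233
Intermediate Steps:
I = 7225 (I = 85² = 7225)
B - I = 46458 - 1*7225 = 46458 - 7225 = 39233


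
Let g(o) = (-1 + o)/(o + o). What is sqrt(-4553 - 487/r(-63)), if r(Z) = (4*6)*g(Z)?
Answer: I*sqrt(1175795)/16 ≈ 67.771*I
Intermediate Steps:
g(o) = (-1 + o)/(2*o) (g(o) = (-1 + o)/((2*o)) = (-1 + o)*(1/(2*o)) = (-1 + o)/(2*o))
r(Z) = 12*(-1 + Z)/Z (r(Z) = (4*6)*((-1 + Z)/(2*Z)) = 24*((-1 + Z)/(2*Z)) = 12*(-1 + Z)/Z)
sqrt(-4553 - 487/r(-63)) = sqrt(-4553 - 487/(12 - 12/(-63))) = sqrt(-4553 - 487/(12 - 12*(-1/63))) = sqrt(-4553 - 487/(12 + 4/21)) = sqrt(-4553 - 487/256/21) = sqrt(-4553 - 487*21/256) = sqrt(-4553 - 10227/256) = sqrt(-1175795/256) = I*sqrt(1175795)/16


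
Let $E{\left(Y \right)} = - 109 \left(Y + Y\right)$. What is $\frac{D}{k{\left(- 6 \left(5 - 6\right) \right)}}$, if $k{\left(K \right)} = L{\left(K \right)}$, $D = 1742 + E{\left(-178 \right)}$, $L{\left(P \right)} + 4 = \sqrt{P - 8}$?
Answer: $- \frac{81092}{9} - \frac{20273 i \sqrt{2}}{9} \approx -9010.2 - 3185.6 i$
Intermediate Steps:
$E{\left(Y \right)} = - 218 Y$ ($E{\left(Y \right)} = - 109 \cdot 2 Y = - 218 Y$)
$L{\left(P \right)} = -4 + \sqrt{-8 + P}$ ($L{\left(P \right)} = -4 + \sqrt{P - 8} = -4 + \sqrt{-8 + P}$)
$D = 40546$ ($D = 1742 - -38804 = 1742 + 38804 = 40546$)
$k{\left(K \right)} = -4 + \sqrt{-8 + K}$
$\frac{D}{k{\left(- 6 \left(5 - 6\right) \right)}} = \frac{40546}{-4 + \sqrt{-8 - 6 \left(5 - 6\right)}} = \frac{40546}{-4 + \sqrt{-8 - -6}} = \frac{40546}{-4 + \sqrt{-8 + 6}} = \frac{40546}{-4 + \sqrt{-2}} = \frac{40546}{-4 + i \sqrt{2}}$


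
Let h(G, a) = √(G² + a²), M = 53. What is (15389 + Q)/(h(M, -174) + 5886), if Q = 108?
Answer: 91215342/34611911 - 15497*√33085/34611911 ≈ 2.5539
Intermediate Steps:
(15389 + Q)/(h(M, -174) + 5886) = (15389 + 108)/(√(53² + (-174)²) + 5886) = 15497/(√(2809 + 30276) + 5886) = 15497/(√33085 + 5886) = 15497/(5886 + √33085)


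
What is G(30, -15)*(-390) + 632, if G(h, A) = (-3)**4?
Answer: -30958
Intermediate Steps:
G(h, A) = 81
G(30, -15)*(-390) + 632 = 81*(-390) + 632 = -31590 + 632 = -30958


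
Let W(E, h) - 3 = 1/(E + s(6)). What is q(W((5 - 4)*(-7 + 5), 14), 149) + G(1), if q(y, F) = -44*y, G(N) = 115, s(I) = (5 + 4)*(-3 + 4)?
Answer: -163/7 ≈ -23.286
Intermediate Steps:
s(I) = 9 (s(I) = 9*1 = 9)
W(E, h) = 3 + 1/(9 + E) (W(E, h) = 3 + 1/(E + 9) = 3 + 1/(9 + E))
q(W((5 - 4)*(-7 + 5), 14), 149) + G(1) = -44*(28 + 3*((5 - 4)*(-7 + 5)))/(9 + (5 - 4)*(-7 + 5)) + 115 = -44*(28 + 3*(1*(-2)))/(9 + 1*(-2)) + 115 = -44*(28 + 3*(-2))/(9 - 2) + 115 = -44*(28 - 6)/7 + 115 = -44*22/7 + 115 = -968/7 + 115 = -163/7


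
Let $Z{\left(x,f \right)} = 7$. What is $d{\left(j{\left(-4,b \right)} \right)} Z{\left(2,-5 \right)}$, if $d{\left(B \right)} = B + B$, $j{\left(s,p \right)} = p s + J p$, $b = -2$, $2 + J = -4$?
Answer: $280$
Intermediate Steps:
$J = -6$ ($J = -2 - 4 = -6$)
$j{\left(s,p \right)} = - 6 p + p s$ ($j{\left(s,p \right)} = p s - 6 p = - 6 p + p s$)
$d{\left(B \right)} = 2 B$
$d{\left(j{\left(-4,b \right)} \right)} Z{\left(2,-5 \right)} = 2 \left(- 2 \left(-6 - 4\right)\right) 7 = 2 \left(\left(-2\right) \left(-10\right)\right) 7 = 2 \cdot 20 \cdot 7 = 40 \cdot 7 = 280$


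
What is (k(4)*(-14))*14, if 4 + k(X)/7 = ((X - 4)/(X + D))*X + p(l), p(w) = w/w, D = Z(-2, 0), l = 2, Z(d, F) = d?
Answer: 4116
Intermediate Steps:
D = -2
p(w) = 1
k(X) = -21 + 7*X*(-4 + X)/(-2 + X) (k(X) = -28 + 7*(((X - 4)/(X - 2))*X + 1) = -28 + 7*(((-4 + X)/(-2 + X))*X + 1) = -28 + 7*(X*(-4 + X)/(-2 + X) + 1) = -28 + 7*(1 + X*(-4 + X)/(-2 + X)) = -28 + (7 + 7*X*(-4 + X)/(-2 + X)) = -21 + 7*X*(-4 + X)/(-2 + X))
(k(4)*(-14))*14 = ((7*(6 + 4² - 7*4)/(-2 + 4))*(-14))*14 = ((7*(6 + 16 - 28)/2)*(-14))*14 = ((7*(½)*(-6))*(-14))*14 = -21*(-14)*14 = 294*14 = 4116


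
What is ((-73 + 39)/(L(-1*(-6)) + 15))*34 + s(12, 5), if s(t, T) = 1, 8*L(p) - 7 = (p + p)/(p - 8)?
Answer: -9127/121 ≈ -75.430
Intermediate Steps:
L(p) = 7/8 + p/(4*(-8 + p)) (L(p) = 7/8 + ((p + p)/(p - 8))/8 = 7/8 + ((2*p)/(-8 + p))/8 = 7/8 + (2*p/(-8 + p))/8 = 7/8 + p/(4*(-8 + p)))
((-73 + 39)/(L(-1*(-6)) + 15))*34 + s(12, 5) = ((-73 + 39)/((-56 + 9*(-1*(-6)))/(8*(-8 - 1*(-6))) + 15))*34 + 1 = -34/((-56 + 9*6)/(8*(-8 + 6)) + 15)*34 + 1 = -34/((1/8)*(-56 + 54)/(-2) + 15)*34 + 1 = -34/((1/8)*(-1/2)*(-2) + 15)*34 + 1 = -34/(1/8 + 15)*34 + 1 = -34/121/8*34 + 1 = -34*8/121*34 + 1 = -272/121*34 + 1 = -9248/121 + 1 = -9127/121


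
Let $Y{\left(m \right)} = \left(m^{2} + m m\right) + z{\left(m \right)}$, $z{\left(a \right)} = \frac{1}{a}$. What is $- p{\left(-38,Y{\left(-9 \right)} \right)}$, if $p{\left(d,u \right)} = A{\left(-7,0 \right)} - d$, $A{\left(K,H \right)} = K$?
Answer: $-31$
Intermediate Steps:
$Y{\left(m \right)} = \frac{1}{m} + 2 m^{2}$ ($Y{\left(m \right)} = \left(m^{2} + m m\right) + \frac{1}{m} = \left(m^{2} + m^{2}\right) + \frac{1}{m} = 2 m^{2} + \frac{1}{m} = \frac{1}{m} + 2 m^{2}$)
$p{\left(d,u \right)} = -7 - d$
$- p{\left(-38,Y{\left(-9 \right)} \right)} = - (-7 - -38) = - (-7 + 38) = \left(-1\right) 31 = -31$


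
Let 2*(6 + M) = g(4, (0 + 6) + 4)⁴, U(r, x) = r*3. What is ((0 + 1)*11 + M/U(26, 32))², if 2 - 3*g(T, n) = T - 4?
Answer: 1190940100/9979281 ≈ 119.34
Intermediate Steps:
U(r, x) = 3*r
g(T, n) = 2 - T/3 (g(T, n) = ⅔ - (T - 4)/3 = ⅔ - (-4 + T)/3 = ⅔ + (4/3 - T/3) = 2 - T/3)
M = -478/81 (M = -6 + (2 - ⅓*4)⁴/2 = -6 + (2 - 4/3)⁴/2 = -6 + (⅔)⁴/2 = -6 + (½)*(16/81) = -6 + 8/81 = -478/81 ≈ -5.9012)
((0 + 1)*11 + M/U(26, 32))² = ((0 + 1)*11 - 478/(81*(3*26)))² = (1*11 - 478/81/78)² = (11 - 478/81*1/78)² = (11 - 239/3159)² = (34510/3159)² = 1190940100/9979281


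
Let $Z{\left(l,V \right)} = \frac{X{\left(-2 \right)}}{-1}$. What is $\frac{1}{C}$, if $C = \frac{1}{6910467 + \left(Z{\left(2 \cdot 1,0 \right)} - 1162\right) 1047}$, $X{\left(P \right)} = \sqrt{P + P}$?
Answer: $5693853 - 2094 i \approx 5.6939 \cdot 10^{6} - 2094.0 i$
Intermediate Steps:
$X{\left(P \right)} = \sqrt{2} \sqrt{P}$ ($X{\left(P \right)} = \sqrt{2 P} = \sqrt{2} \sqrt{P}$)
$Z{\left(l,V \right)} = - 2 i$ ($Z{\left(l,V \right)} = \frac{\sqrt{2} \sqrt{-2}}{-1} = \sqrt{2} i \sqrt{2} \left(-1\right) = 2 i \left(-1\right) = - 2 i$)
$C = \frac{5693853 + 2094 i}{32419966370445}$ ($C = \frac{1}{6910467 + \left(- 2 i - 1162\right) 1047} = \frac{1}{6910467 + \left(-1162 - 2 i\right) 1047} = \frac{1}{6910467 - \left(1216614 + 2094 i\right)} = \frac{1}{5693853 - 2094 i} = \frac{5693853 + 2094 i}{32419966370445} \approx 1.7563 \cdot 10^{-7} + 6.459 \cdot 10^{-11} i$)
$\frac{1}{C} = \frac{1}{\frac{1897951}{10806655456815} + \frac{698 i}{10806655456815}} = 32419966370445 \left(\frac{1897951}{10806655456815} - \frac{698 i}{10806655456815}\right)$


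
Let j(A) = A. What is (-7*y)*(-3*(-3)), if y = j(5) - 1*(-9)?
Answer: -882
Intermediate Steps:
y = 14 (y = 5 - 1*(-9) = 5 + 9 = 14)
(-7*y)*(-3*(-3)) = (-7*14)*(-3*(-3)) = -98*9 = -882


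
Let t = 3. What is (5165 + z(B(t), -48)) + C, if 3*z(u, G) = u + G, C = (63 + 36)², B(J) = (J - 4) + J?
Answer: 44852/3 ≈ 14951.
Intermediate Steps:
B(J) = -4 + 2*J (B(J) = (-4 + J) + J = -4 + 2*J)
C = 9801 (C = 99² = 9801)
z(u, G) = G/3 + u/3 (z(u, G) = (u + G)/3 = (G + u)/3 = G/3 + u/3)
(5165 + z(B(t), -48)) + C = (5165 + ((⅓)*(-48) + (-4 + 2*3)/3)) + 9801 = (5165 + (-16 + (-4 + 6)/3)) + 9801 = (5165 + (-16 + (⅓)*2)) + 9801 = (5165 + (-16 + ⅔)) + 9801 = (5165 - 46/3) + 9801 = 15449/3 + 9801 = 44852/3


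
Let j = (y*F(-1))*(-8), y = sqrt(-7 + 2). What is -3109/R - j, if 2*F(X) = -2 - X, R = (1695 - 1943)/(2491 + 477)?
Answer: 1153439/31 - 4*I*sqrt(5) ≈ 37208.0 - 8.9443*I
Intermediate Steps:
y = I*sqrt(5) (y = sqrt(-5) = I*sqrt(5) ≈ 2.2361*I)
R = -31/371 (R = -248/2968 = -248*1/2968 = -31/371 ≈ -0.083558)
F(X) = -1 - X/2 (F(X) = (-2 - X)/2 = -1 - X/2)
j = 4*I*sqrt(5) (j = ((I*sqrt(5))*(-1 - 1/2*(-1)))*(-8) = ((I*sqrt(5))*(-1 + 1/2))*(-8) = ((I*sqrt(5))*(-1/2))*(-8) = -I*sqrt(5)/2*(-8) = 4*I*sqrt(5) ≈ 8.9443*I)
-3109/R - j = -3109/(-31/371) - 4*I*sqrt(5) = -3109*(-371/31) - 4*I*sqrt(5) = 1153439/31 - 4*I*sqrt(5)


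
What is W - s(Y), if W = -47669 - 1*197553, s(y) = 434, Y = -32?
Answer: -245656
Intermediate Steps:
W = -245222 (W = -47669 - 197553 = -245222)
W - s(Y) = -245222 - 1*434 = -245222 - 434 = -245656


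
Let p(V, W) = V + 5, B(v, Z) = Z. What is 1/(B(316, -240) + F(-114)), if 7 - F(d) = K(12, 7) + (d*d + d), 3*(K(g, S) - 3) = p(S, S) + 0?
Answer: -1/13122 ≈ -7.6208e-5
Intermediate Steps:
p(V, W) = 5 + V
K(g, S) = 14/3 + S/3 (K(g, S) = 3 + ((5 + S) + 0)/3 = 3 + (5 + S)/3 = 3 + (5/3 + S/3) = 14/3 + S/3)
F(d) = -d - d² (F(d) = 7 - ((14/3 + (⅓)*7) + (d*d + d)) = 7 - ((14/3 + 7/3) + (d² + d)) = 7 - (7 + (d + d²)) = 7 - (7 + d + d²) = 7 + (-7 - d - d²) = -d - d²)
1/(B(316, -240) + F(-114)) = 1/(-240 - 114*(-1 - 1*(-114))) = 1/(-240 - 114*(-1 + 114)) = 1/(-240 - 114*113) = 1/(-240 - 12882) = 1/(-13122) = -1/13122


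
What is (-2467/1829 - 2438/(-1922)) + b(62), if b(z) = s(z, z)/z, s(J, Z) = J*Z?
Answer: 3510782/56699 ≈ 61.920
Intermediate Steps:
b(z) = z (b(z) = (z*z)/z = z²/z = z)
(-2467/1829 - 2438/(-1922)) + b(62) = (-2467/1829 - 2438/(-1922)) + 62 = (-2467*1/1829 - 2438*(-1/1922)) + 62 = (-2467/1829 + 1219/961) + 62 = -4556/56699 + 62 = 3510782/56699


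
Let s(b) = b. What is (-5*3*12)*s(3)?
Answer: -540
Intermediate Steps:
(-5*3*12)*s(3) = (-5*3*12)*3 = -15*12*3 = -180*3 = -540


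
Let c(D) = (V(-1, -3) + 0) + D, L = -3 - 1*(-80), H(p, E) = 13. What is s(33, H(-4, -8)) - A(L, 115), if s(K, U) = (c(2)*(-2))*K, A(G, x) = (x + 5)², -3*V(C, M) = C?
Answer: -14554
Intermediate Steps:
L = 77 (L = -3 + 80 = 77)
V(C, M) = -C/3
A(G, x) = (5 + x)²
c(D) = ⅓ + D (c(D) = (-⅓*(-1) + 0) + D = (⅓ + 0) + D = ⅓ + D)
s(K, U) = -14*K/3 (s(K, U) = ((⅓ + 2)*(-2))*K = ((7/3)*(-2))*K = -14*K/3)
s(33, H(-4, -8)) - A(L, 115) = -14/3*33 - (5 + 115)² = -154 - 1*120² = -154 - 1*14400 = -154 - 14400 = -14554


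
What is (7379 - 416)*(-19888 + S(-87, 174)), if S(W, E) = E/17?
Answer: -2352950886/17 ≈ -1.3841e+8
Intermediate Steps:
S(W, E) = E/17 (S(W, E) = E*(1/17) = E/17)
(7379 - 416)*(-19888 + S(-87, 174)) = (7379 - 416)*(-19888 + (1/17)*174) = 6963*(-19888 + 174/17) = 6963*(-337922/17) = -2352950886/17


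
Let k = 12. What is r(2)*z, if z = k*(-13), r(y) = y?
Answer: -312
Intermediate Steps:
z = -156 (z = 12*(-13) = -156)
r(2)*z = 2*(-156) = -312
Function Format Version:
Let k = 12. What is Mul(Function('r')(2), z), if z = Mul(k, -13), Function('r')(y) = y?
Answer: -312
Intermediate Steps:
z = -156 (z = Mul(12, -13) = -156)
Mul(Function('r')(2), z) = Mul(2, -156) = -312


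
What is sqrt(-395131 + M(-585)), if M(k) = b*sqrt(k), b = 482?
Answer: sqrt(-395131 + 1446*I*sqrt(65)) ≈ 9.272 + 628.66*I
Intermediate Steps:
M(k) = 482*sqrt(k)
sqrt(-395131 + M(-585)) = sqrt(-395131 + 482*sqrt(-585)) = sqrt(-395131 + 482*(3*I*sqrt(65))) = sqrt(-395131 + 1446*I*sqrt(65))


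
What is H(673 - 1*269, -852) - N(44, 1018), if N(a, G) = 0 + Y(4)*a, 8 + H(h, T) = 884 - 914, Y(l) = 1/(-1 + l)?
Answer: -158/3 ≈ -52.667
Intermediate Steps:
H(h, T) = -38 (H(h, T) = -8 + (884 - 914) = -8 - 30 = -38)
N(a, G) = a/3 (N(a, G) = 0 + a/(-1 + 4) = 0 + a/3 = a/3)
H(673 - 1*269, -852) - N(44, 1018) = -38 - 44/3 = -158/3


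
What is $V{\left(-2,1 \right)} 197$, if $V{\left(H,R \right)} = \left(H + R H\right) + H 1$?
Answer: $-1182$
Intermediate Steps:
$V{\left(H,R \right)} = 2 H + H R$ ($V{\left(H,R \right)} = \left(H + H R\right) + H = 2 H + H R$)
$V{\left(-2,1 \right)} 197 = - 2 \left(2 + 1\right) 197 = \left(-2\right) 3 \cdot 197 = \left(-6\right) 197 = -1182$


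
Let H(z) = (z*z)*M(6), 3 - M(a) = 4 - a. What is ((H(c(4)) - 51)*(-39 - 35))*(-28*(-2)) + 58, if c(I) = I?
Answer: -120118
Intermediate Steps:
M(a) = -1 + a (M(a) = 3 - (4 - a) = 3 + (-4 + a) = -1 + a)
H(z) = 5*z² (H(z) = (z*z)*(-1 + 6) = z²*5 = 5*z²)
((H(c(4)) - 51)*(-39 - 35))*(-28*(-2)) + 58 = ((5*4² - 51)*(-39 - 35))*(-28*(-2)) + 58 = ((5*16 - 51)*(-74))*56 + 58 = ((80 - 51)*(-74))*56 + 58 = (29*(-74))*56 + 58 = -2146*56 + 58 = -120176 + 58 = -120118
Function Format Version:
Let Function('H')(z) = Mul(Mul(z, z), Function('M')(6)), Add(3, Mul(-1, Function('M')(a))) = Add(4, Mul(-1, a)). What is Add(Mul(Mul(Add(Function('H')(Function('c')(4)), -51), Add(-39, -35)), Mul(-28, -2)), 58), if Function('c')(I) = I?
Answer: -120118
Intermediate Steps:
Function('M')(a) = Add(-1, a) (Function('M')(a) = Add(3, Mul(-1, Add(4, Mul(-1, a)))) = Add(3, Add(-4, a)) = Add(-1, a))
Function('H')(z) = Mul(5, Pow(z, 2)) (Function('H')(z) = Mul(Mul(z, z), Add(-1, 6)) = Mul(Pow(z, 2), 5) = Mul(5, Pow(z, 2)))
Add(Mul(Mul(Add(Function('H')(Function('c')(4)), -51), Add(-39, -35)), Mul(-28, -2)), 58) = Add(Mul(Mul(Add(Mul(5, Pow(4, 2)), -51), Add(-39, -35)), Mul(-28, -2)), 58) = Add(Mul(Mul(Add(Mul(5, 16), -51), -74), 56), 58) = Add(Mul(Mul(Add(80, -51), -74), 56), 58) = Add(Mul(Mul(29, -74), 56), 58) = Add(Mul(-2146, 56), 58) = Add(-120176, 58) = -120118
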